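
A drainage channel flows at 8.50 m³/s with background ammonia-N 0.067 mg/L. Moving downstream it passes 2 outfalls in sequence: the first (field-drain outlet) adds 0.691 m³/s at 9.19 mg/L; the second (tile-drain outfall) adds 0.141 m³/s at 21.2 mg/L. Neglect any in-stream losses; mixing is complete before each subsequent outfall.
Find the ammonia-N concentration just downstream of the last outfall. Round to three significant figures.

1.06 mg/L

Below outfall 1: Q → 9.191 m³/s, C = (8.500·0.06700 + 0.6910·9.190)/9.191 = 0.7529 mg/L.
Below outfall 2: Q → 9.332 m³/s, C = (9.191·0.7529 + 0.1410·21.20)/9.332 = 1.062 mg/L.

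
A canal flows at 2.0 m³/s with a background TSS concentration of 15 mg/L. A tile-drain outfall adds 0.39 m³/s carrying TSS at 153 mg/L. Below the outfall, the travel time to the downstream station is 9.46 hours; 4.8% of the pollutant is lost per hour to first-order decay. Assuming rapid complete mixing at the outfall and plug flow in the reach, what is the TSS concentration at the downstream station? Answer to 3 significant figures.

23.6 mg/L

After mixing, C = (2.000·15.00 + 0.3900·153.0) / 2.390 = 89.67/2.390 = 37.52 mg/L.
4.8%/h lost → k = −ln(1 − 0.048) = 0.04919 h⁻¹.
Decay over the reach: 37.52·exp(−kt) = 37.52·0.6279 = 23.56 mg/L.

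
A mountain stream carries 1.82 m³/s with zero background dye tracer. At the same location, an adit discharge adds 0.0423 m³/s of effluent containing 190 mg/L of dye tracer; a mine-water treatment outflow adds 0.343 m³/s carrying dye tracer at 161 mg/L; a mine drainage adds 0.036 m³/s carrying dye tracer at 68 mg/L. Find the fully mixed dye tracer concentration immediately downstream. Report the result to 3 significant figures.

Mixed concentration C = ΣQC/ΣQ = (1.820·0 + 0.04230·190.0 + 0.3430·161.0 + 0.03600·68.00) / 2.241 = 65.71/2.241 = 29.32 mg/L.

29.3 mg/L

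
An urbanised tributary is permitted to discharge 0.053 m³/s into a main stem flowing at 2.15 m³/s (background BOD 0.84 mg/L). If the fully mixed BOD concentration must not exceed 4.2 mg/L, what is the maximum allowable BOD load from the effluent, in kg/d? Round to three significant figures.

643 kg/d

Mass balance at the limit: 2.150·0.8400 + 0.05300·Cₑ = 2.203·4.2 → Cₑ = 140.5 mg/L.
Load = 0.05300 m³/s × 140.5 g/m³ × 86 400 s/d = 643.4 kg/d.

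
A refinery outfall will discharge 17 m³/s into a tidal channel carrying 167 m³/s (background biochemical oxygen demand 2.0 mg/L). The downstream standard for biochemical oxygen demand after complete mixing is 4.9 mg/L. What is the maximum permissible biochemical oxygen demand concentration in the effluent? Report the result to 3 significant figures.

At the limit, (Qr·Cr + Qe·Cₑ)/(Qr + Qe) = 4.9:
Cₑ = (184.0·4.9 − 167.0·2.000) / 17.00 = 33.39 mg/L.

33.4 mg/L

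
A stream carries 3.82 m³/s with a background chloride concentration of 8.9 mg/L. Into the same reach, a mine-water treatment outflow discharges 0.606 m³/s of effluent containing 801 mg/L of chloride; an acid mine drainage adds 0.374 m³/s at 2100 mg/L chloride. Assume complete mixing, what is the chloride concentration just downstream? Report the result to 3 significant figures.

Mass balance: C = (3.820·8.900 + 0.6060·801.0 + 0.3740·2100) / 4.800 = 1305/4.800 = 271.8 mg/L.

272 mg/L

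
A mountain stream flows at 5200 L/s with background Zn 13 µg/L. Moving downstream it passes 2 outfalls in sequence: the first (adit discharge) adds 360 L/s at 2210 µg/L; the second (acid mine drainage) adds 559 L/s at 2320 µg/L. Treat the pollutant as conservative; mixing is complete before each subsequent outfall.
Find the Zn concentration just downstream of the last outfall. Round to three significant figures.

After outfall 1: Q = 5200 + 360.0 = 5560 L/s; C = (5200·13.00 + 360.0·2210)/5560 = 155.3 µg/L.
After outfall 2: Q = 5560 + 559.0 = 6119 L/s; C = (5560·155.3 + 559.0·2320)/6119 = 353.0 µg/L.

353 µg/L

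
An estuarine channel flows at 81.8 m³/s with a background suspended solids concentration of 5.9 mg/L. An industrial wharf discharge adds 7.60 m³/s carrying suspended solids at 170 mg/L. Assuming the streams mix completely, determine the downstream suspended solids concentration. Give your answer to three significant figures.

19.9 mg/L

Conservation of mass: C = (81.80·5.900 + 7.600·170.0) / 89.40 = 1775/89.40 = 19.85 mg/L.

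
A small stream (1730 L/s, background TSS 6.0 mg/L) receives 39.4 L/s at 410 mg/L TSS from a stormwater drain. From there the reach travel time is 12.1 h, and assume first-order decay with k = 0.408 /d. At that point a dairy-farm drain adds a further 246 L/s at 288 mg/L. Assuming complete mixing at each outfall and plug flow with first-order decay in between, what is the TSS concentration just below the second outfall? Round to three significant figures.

45.9 mg/L

Flow-weighted average: C = (1730·6.000 + 39.40·410.0) / 1769 = 26530/1769 = 15.00 mg/L; combined flow 1769 L/s.
Decay over the reach: 15.00·exp(−kt) = 15.00·0.8141 = 12.21 mg/L.
At the second outfall, C = (1769·12.21 + 246.0·288.0) / (1769 + 246.0) = 45.87 mg/L.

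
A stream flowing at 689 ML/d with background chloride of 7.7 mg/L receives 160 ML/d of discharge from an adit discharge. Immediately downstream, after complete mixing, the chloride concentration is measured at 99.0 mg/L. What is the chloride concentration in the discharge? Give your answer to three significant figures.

Mass balance: 689.0·7.700 + 160.0·Cₑ = 849.0·99.00
→ Cₑ = (849.0·99.00 − 689.0·7.700) / 160.0 = 492.2 mg/L.

492 mg/L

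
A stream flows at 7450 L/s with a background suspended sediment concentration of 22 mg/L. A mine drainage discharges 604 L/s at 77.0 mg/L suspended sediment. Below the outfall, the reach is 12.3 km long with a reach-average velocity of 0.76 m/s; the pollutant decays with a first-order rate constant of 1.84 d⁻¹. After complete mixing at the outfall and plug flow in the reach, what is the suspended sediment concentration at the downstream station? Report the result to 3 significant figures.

18.5 mg/L

Mixed concentration C = ΣQC/ΣQ = (7450·22.00 + 604.0·77.00) / 8054 = 210400/8054 = 26.12 mg/L.
Travel time t = 12.3·1000 / 0.76 = 16180 s = 4.496 h.
Decay over the reach: 26.12·exp(−kt) = 26.12·0.7085 = 18.51 mg/L.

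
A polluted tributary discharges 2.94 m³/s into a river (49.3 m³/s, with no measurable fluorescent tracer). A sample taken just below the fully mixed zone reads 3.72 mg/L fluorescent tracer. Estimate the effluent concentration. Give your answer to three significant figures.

Mass balance: 49.30·0 + 2.940·Cₑ = 52.24·3.720
→ Cₑ = (52.24·3.720 − 49.30·0) / 2.940 = 66.10 mg/L.

66.1 mg/L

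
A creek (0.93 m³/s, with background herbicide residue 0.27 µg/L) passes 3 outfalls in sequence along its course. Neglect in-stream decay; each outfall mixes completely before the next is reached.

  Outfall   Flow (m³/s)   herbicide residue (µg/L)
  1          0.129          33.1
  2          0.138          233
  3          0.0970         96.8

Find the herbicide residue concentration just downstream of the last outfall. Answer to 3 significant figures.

35.6 µg/L

Below outfall 1: Q → 1.059 m³/s, C = (0.9300·0.2700 + 0.1290·33.10)/1.059 = 4.269 µg/L.
Below outfall 2: Q → 1.197 m³/s, C = (1.059·4.269 + 0.1380·233.0)/1.197 = 30.64 µg/L.
Below outfall 3: Q → 1.294 m³/s, C = (1.197·30.64 + 0.09700·96.80)/1.294 = 35.60 µg/L.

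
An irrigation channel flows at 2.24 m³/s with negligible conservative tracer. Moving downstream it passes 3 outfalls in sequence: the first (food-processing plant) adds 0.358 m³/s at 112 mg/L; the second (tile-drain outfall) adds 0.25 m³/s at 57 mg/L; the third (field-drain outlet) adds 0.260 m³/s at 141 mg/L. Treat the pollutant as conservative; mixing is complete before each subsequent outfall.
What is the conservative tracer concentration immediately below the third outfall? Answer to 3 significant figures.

29.3 mg/L

Below outfall 1: Q → 2.598 m³/s, C = (2.240·0 + 0.3580·112.0)/2.598 = 15.43 mg/L.
Below outfall 2: Q → 2.848 m³/s, C = (2.598·15.43 + 0.2500·57.00)/2.848 = 19.08 mg/L.
Below outfall 3: Q → 3.108 m³/s, C = (2.848·19.08 + 0.2600·141.0)/3.108 = 29.28 mg/L.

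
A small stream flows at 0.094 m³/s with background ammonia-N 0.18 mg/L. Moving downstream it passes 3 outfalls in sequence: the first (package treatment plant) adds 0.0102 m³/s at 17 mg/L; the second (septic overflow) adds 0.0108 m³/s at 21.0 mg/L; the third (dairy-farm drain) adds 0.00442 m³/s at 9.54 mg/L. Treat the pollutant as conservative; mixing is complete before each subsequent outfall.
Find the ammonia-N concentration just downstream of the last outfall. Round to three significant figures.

After outfall 1: Q = 0.09400 + 0.01020 = 0.1042 m³/s; C = (0.09400·0.1800 + 0.01020·17.00)/0.1042 = 1.826 mg/L.
After outfall 2: Q = 0.1042 + 0.01080 = 0.1150 m³/s; C = (0.1042·1.826 + 0.01080·21.00)/0.1150 = 3.627 mg/L.
After outfall 3: Q = 0.1150 + 0.004420 = 0.1194 m³/s; C = (0.1150·3.627 + 0.004420·9.540)/0.1194 = 3.846 mg/L.

3.85 mg/L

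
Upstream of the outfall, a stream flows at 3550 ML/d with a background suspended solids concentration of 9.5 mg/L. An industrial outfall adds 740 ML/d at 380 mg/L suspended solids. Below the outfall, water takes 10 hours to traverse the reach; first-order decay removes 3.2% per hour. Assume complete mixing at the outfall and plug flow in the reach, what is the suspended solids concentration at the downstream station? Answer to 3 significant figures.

53.0 mg/L

Flow-weighted average: C = (3550·9.500 + 740.0·380.0) / 4290 = 314900/4290 = 73.41 mg/L.
3.2%/h lost → k = −ln(1 − 0.032) = 0.03252 h⁻¹.
Applying C = C₀e^(−kt): 73.41 × 0.7224 = 53.03 mg/L.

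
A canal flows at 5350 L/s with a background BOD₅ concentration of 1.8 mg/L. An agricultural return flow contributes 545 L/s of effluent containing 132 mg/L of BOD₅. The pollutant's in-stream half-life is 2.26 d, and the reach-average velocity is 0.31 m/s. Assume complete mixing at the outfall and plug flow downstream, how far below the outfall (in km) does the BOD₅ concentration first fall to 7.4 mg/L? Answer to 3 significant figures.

Mixed concentration C = ΣQC/ΣQ = (5350·1.800 + 545.0·132.0) / 5895 = 81570/5895 = 13.84 mg/L.
Half-life 2.26 d → k = ln 2 / 2.26 = 0.3067 d⁻¹.
Set 13.84·exp(−k·t) = 7.4 → t = ln(13.84/7.4)/k = 176300 s = 48.98 h.
Distance = v·t = 0.31·176300 = 54660 m = 54.66 km.

54.7 km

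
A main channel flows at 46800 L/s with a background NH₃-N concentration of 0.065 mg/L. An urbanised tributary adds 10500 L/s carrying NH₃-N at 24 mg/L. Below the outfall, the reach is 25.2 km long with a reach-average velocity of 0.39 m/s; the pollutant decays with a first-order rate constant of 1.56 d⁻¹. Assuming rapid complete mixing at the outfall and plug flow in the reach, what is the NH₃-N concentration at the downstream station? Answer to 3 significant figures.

Mass balance: C = (46800·0.06500 + 10500·24.00) / 57300 = 255000/57300 = 4.451 mg/L.
Travel time t = 25.2·1000 / 0.39 = 64620 s = 17.95 h.
First-order decay: C = 4.451·exp(−k·t) = 4.451·0.3114 = 1.386 mg/L.

1.39 mg/L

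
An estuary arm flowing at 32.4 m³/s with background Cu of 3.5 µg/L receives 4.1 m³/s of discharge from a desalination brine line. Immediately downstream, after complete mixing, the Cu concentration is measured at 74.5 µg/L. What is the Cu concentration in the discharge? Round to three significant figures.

Mass balance: 32.40·3.500 + 4.100·Cₑ = 36.50·74.50
→ Cₑ = (36.50·74.50 − 32.40·3.500) / 4.100 = 635.6 µg/L.

636 µg/L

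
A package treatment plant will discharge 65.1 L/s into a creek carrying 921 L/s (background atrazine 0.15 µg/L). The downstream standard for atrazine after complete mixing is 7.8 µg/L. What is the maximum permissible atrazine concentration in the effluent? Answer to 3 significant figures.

At the limit, (Qr·Cr + Qe·Cₑ)/(Qr + Qe) = 7.8:
Cₑ = (986.1·7.8 − 921.0·0.1500) / 65.10 = 116.0 µg/L.

116 µg/L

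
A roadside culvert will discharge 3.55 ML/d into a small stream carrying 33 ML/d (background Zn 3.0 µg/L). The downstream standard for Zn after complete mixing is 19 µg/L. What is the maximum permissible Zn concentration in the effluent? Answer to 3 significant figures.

At the limit, (Qr·Cr + Qe·Cₑ)/(Qr + Qe) = 19:
Cₑ = (36.55·19 − 33.00·3.000) / 3.550 = 167.7 µg/L.

168 µg/L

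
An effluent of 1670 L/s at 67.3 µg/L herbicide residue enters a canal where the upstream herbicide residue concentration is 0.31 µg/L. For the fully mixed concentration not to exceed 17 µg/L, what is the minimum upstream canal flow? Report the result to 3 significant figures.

Set C_mix = 17: (Q·0.3100 + 1670·67.30) / (Q + 1670) = 17
→ Q = 1670·(67.30 − 17)/(17 − 0.3100) = 5033 L/s.

5030 L/s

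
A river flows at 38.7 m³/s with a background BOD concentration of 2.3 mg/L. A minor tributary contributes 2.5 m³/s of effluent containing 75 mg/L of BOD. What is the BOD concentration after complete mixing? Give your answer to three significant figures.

Conservation of mass: C = (38.70·2.300 + 2.500·75.00) / 41.20 = 276.5/41.20 = 6.711 mg/L.

6.71 mg/L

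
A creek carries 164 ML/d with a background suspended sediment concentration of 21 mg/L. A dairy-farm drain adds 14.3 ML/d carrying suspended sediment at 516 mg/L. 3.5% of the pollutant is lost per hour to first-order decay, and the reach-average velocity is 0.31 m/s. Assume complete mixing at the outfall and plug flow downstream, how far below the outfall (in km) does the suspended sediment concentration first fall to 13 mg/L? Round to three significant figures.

After mixing, C = (164.0·21.00 + 14.30·516.0) / 178.3 = 10820/178.3 = 60.70 mg/L.
3.5%/h lost → k = −ln(1 − 0.035) = 0.03563 h⁻¹.
Set 60.70·exp(−k·t) = 13 → t = ln(60.70/13)/k = 155700 s = 43.25 h.
Distance = v·t = 0.31·155700 = 48270 m = 48.27 km.

48.3 km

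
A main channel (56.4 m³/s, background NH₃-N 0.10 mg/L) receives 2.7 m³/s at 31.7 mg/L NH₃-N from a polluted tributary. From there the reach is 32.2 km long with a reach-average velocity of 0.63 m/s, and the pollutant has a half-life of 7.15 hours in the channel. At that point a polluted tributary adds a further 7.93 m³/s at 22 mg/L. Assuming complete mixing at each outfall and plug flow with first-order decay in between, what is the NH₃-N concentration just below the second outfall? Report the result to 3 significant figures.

2.95 mg/L

After mixing, C = (56.40·0.1000 + 2.700·31.70) / 59.10 = 91.23/59.10 = 1.544 mg/L; combined flow 59.10 m³/s.
Travel time t = 32.2·1000 / 0.63 = 51110 s = 14.20 h.
Half-life 7.15 h → k = ln 2 / 7.15 = 0.09694 h⁻¹ = 2.327 d⁻¹.
After decay, C = 1.544 × e^(−kt) = 1.544 × 0.2525 = 0.3898 mg/L.
At the second outfall, C = (59.10·0.3898 + 7.930·22.00) / (59.10 + 7.930) = 2.946 mg/L.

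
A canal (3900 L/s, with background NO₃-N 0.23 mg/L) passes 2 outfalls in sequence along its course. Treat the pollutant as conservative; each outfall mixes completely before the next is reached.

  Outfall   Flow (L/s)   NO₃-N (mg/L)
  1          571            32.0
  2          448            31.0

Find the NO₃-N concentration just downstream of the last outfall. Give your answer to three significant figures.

6.72 mg/L

After outfall 1: Q = 3900 + 571.0 = 4471 L/s; C = (3900·0.2300 + 571.0·32.00)/4471 = 4.287 mg/L.
After outfall 2: Q = 4471 + 448.0 = 4919 L/s; C = (4471·4.287 + 448.0·31.00)/4919 = 6.720 mg/L.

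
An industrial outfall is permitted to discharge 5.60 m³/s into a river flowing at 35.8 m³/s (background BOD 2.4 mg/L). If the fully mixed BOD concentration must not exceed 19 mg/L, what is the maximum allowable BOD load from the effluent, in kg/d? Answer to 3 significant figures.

Mass balance at the limit: 35.80·2.400 + 5.600·Cₑ = 41.40·19 → Cₑ = 125.1 mg/L.
Load = 5.600 m³/s × 125.1 g/m³ × 86 400 s/d = 60540 kg/d.

60500 kg/d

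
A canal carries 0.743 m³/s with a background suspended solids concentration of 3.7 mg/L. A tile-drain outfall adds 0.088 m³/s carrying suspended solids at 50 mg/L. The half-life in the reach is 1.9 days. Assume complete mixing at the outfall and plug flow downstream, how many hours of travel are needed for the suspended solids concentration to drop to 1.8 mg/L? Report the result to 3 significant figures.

Conservation of mass: C = (0.7430·3.700 + 0.08800·50.00) / 0.8310 = 7.149/0.8310 = 8.603 mg/L.
Half-life 1.9 d → k = ln 2 / 1.9 = 0.3648 d⁻¹.
8.603·exp(−k·t) = 1.8 → t = ln(8.603/1.8)/k = 370500 s = 102.9 h.

103 h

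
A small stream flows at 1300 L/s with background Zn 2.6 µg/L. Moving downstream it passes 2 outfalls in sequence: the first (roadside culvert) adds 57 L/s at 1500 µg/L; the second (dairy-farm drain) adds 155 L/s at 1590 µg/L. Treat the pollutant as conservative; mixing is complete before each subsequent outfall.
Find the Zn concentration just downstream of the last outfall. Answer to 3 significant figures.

Below outfall 1: Q → 1357 L/s, C = (1300·2.600 + 57.00·1500)/1357 = 65.50 µg/L.
Below outfall 2: Q → 1512 L/s, C = (1357·65.50 + 155.0·1590)/1512 = 221.8 µg/L.

222 µg/L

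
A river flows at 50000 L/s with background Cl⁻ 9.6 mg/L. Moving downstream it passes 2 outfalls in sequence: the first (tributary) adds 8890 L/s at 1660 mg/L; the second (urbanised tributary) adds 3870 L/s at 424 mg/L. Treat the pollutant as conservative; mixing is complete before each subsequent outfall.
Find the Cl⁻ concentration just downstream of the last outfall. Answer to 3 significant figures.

After outfall 1: Q = 50000 + 8890 = 58890 L/s; C = (50000·9.600 + 8890·1660)/58890 = 258.7 mg/L.
After outfall 2: Q = 58890 + 3870 = 62760 L/s; C = (58890·258.7 + 3870·424.0)/62760 = 268.9 mg/L.

269 mg/L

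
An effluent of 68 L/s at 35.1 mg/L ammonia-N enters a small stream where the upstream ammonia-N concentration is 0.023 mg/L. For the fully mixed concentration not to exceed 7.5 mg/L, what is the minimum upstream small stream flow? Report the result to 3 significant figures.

Set C_mix = 7.5: (Q·0.02300 + 68.00·35.10) / (Q + 68.00) = 7.5
→ Q = 68.00·(35.10 − 7.5)/(7.5 − 0.02300) = 251.0 L/s.

251 L/s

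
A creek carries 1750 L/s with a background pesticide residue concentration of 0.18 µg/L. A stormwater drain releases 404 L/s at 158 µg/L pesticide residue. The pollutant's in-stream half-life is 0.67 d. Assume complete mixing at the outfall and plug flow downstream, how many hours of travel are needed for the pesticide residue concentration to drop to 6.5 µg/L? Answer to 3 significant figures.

Mixed concentration C = ΣQC/ΣQ = (1750·0.1800 + 404.0·158.0) / 2154 = 64150/2154 = 29.78 µg/L.
Half-life 0.67 d → k = ln 2 / 0.67 = 1.035 d⁻¹.
29.78·exp(−k·t) = 6.5 → t = ln(29.78/6.5)/k = 127100 s = 35.31 h.

35.3 h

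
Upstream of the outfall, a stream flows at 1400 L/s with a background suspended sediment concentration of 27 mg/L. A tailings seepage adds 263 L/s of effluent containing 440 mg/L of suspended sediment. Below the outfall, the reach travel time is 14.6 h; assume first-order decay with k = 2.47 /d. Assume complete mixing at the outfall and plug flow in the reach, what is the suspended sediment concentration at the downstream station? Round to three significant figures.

20.5 mg/L

Flow-weighted average: C = (1400·27.00 + 263.0·440.0) / 1663 = 153500/1663 = 92.32 mg/L.
Decay over the reach: 92.32·exp(−kt) = 92.32·0.2226 = 20.55 mg/L.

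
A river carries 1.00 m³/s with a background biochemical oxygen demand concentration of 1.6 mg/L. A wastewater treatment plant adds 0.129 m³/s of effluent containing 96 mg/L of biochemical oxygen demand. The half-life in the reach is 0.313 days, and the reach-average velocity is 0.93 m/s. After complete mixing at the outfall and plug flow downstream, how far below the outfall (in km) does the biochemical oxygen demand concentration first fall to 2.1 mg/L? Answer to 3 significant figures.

64.4 km

Flow-weighted average: C = (1.000·1.600 + 0.1290·96.00) / 1.129 = 13.98/1.129 = 12.39 mg/L.
Half-life 0.313 d → k = ln 2 / 0.313 = 2.215 d⁻¹.
Set 12.39·exp(−k·t) = 2.1 → t = ln(12.39/2.1)/k = 69240 s = 19.23 h.
Distance = v·t = 0.93·69240 = 64390 m = 64.39 km.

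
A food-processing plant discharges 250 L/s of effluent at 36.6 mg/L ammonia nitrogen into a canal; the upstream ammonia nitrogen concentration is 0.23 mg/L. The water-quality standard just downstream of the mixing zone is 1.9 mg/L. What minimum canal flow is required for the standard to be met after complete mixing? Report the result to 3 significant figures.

5190 L/s

Set C_mix = 1.9: (Q·0.2300 + 250.0·36.60) / (Q + 250.0) = 1.9
→ Q = 250.0·(36.60 − 1.9)/(1.9 − 0.2300) = 5195 L/s.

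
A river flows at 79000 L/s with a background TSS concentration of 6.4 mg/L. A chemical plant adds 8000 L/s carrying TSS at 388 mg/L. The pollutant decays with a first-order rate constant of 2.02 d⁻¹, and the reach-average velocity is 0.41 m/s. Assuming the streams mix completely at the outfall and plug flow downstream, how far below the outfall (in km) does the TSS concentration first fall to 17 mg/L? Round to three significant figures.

Mixed concentration C = ΣQC/ΣQ = (79000·6.400 + 8000·388.0) / 87000 = 3610000/87000 = 41.49 mg/L.
Set 41.49·exp(−k·t) = 17 → t = ln(41.49/17)/k = 38160 s = 10.60 h.
Distance = v·t = 0.41·38160 = 15650 m = 15.65 km.

15.6 km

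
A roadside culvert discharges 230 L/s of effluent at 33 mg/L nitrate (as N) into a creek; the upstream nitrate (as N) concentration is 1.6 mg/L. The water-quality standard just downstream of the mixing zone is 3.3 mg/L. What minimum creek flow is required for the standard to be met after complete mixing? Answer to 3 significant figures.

Set C_mix = 3.3: (Q·1.600 + 230.0·33.00) / (Q + 230.0) = 3.3
→ Q = 230.0·(33.00 − 3.3)/(3.3 − 1.600) = 4018 L/s.

4020 L/s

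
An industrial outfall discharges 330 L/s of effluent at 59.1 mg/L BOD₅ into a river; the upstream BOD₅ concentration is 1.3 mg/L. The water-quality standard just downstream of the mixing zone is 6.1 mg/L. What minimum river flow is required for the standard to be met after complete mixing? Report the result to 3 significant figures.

3640 L/s

Set C_mix = 6.1: (Q·1.300 + 330.0·59.10) / (Q + 330.0) = 6.1
→ Q = 330.0·(59.10 − 6.1)/(6.1 − 1.300) = 3644 L/s.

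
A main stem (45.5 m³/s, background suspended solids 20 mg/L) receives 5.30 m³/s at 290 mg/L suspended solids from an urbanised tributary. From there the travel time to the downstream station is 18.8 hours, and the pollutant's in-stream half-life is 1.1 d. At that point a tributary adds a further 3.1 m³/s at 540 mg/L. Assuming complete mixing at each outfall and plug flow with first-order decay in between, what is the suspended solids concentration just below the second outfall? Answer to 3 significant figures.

58.8 mg/L

Conservation of mass: C = (45.50·20.00 + 5.300·290.0) / 50.80 = 2447/50.80 = 48.17 mg/L; combined flow 50.80 m³/s.
Half-life 1.1 d → k = ln 2 / 1.1 = 0.6301 d⁻¹.
First-order decay: C = 48.17·exp(−k·t) = 48.17·0.6104 = 29.40 mg/L.
At the second outfall, C = (50.80·29.40 + 3.100·540.0) / (50.80 + 3.100) = 58.77 mg/L.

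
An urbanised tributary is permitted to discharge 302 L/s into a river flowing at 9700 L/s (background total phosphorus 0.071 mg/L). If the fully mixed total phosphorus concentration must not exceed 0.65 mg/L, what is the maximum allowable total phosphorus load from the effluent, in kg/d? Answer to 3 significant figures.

502 kg/d

Mass balance at the limit: 9700·0.07100 + 302.0·Cₑ = 10000·0.65 → Cₑ = 19.25 mg/L.
302.0 L/s = 0.3020 m³/s. Load = 0.3020 m³/s × 19.25 g/m³ × 86 400 s/d = 502.2 kg/d.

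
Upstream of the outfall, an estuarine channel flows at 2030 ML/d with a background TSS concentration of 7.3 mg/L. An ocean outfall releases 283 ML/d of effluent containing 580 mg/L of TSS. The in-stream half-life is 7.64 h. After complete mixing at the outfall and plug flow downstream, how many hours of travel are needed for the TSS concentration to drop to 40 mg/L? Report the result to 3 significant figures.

7.27 h

After mixing, C = (2030·7.300 + 283.0·580.0) / 2313 = 179000/2313 = 77.37 mg/L.
Half-life 7.64 h → k = ln 2 / 7.64 = 0.09073 h⁻¹ = 2.177 d⁻¹.
77.37·exp(−k·t) = 40 → t = ln(77.37/40)/k = 26180 s = 7.272 h.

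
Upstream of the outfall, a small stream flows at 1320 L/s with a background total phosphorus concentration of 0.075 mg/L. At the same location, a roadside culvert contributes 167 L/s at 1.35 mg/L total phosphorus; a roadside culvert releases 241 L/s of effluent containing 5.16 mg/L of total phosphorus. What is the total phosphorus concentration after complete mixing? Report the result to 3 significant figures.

After mixing, C = (1320·0.07500 + 167.0·1.350 + 241.0·5.160) / 1728 = 1568/1728 = 0.9074 mg/L.

0.907 mg/L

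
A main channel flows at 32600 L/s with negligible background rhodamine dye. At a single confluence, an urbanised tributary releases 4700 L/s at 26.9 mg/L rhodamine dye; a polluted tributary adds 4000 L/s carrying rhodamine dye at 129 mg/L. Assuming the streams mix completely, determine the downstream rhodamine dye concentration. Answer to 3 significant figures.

Conservation of mass: C = (32600·0 + 4700·26.90 + 4000·129.0) / 41300 = 642400/41300 = 15.56 mg/L.

15.6 mg/L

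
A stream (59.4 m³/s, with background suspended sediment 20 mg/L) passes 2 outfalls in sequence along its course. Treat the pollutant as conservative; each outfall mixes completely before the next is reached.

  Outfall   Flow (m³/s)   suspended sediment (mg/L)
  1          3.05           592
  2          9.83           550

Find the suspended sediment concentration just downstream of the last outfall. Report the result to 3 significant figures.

Outfall 1: combined Q = 62.45 m³/s; C = (59.40·20.00 + 3.050·592.0)/62.45 = 47.94 mg/L.
Outfall 2: combined Q = 72.28 m³/s; C = (62.45·47.94 + 9.830·550.0)/72.28 = 116.2 mg/L.

116 mg/L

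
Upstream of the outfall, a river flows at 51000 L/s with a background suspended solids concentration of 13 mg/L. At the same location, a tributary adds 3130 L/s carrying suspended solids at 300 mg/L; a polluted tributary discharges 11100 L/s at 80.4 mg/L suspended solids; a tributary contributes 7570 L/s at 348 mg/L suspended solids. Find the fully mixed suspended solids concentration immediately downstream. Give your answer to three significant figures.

70.5 mg/L

Conservation of mass: C = (51000·13.00 + 3130·300.0 + 11100·80.40 + 7570·348.0) / 72800 = 5129000/72800 = 70.45 mg/L.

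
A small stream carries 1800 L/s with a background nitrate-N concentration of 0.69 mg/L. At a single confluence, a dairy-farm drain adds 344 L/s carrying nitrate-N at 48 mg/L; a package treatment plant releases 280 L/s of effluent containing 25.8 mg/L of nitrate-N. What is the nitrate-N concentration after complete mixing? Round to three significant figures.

10.3 mg/L

Mass balance: C = (1800·0.6900 + 344.0·48.00 + 280.0·25.80) / 2424 = 24980/2424 = 10.30 mg/L.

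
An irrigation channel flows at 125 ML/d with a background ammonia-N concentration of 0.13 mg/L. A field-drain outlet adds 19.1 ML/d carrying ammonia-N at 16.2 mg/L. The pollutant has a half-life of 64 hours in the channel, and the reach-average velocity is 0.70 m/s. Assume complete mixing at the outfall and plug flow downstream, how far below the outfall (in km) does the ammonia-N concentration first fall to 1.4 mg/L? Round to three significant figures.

Flow-weighted average: C = (125.0·0.1300 + 19.10·16.20) / 144.1 = 325.7/144.1 = 2.260 mg/L.
Half-life 64 h → k = ln 2 / 64 = 0.01083 h⁻¹ = 0.2599 d⁻¹.
Set 2.260·exp(−k·t) = 1.4 → t = ln(2.260/1.4)/k = 159200 s = 44.22 h.
Distance = v·t = 0.70·159200 = 111400 m = 111.4 km.

111 km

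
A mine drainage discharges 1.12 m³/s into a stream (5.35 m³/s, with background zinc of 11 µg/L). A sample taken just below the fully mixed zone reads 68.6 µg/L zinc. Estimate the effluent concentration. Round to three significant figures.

Mass balance: 5.350·11.00 + 1.120·Cₑ = 6.470·68.60
→ Cₑ = (6.470·68.60 − 5.350·11.00) / 1.120 = 343.7 µg/L.

344 µg/L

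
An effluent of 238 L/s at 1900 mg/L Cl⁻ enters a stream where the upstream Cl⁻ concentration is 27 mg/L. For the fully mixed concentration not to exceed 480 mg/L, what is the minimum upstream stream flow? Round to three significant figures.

746 L/s

Set C_mix = 480: (Q·27.00 + 238.0·1900) / (Q + 238.0) = 480
→ Q = 238.0·(1900 − 480)/(480 − 27.00) = 746.0 L/s.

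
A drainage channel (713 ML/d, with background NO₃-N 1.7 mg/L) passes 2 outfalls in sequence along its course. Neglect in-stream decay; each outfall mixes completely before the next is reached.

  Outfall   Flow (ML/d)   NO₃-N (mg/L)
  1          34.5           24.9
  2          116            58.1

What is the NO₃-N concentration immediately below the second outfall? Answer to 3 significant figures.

Outfall 1: combined Q = 747.5 ML/d; C = (713.0·1.700 + 34.50·24.90)/747.5 = 2.771 mg/L.
Outfall 2: combined Q = 863.5 ML/d; C = (747.5·2.771 + 116.0·58.10)/863.5 = 10.20 mg/L.

10.2 mg/L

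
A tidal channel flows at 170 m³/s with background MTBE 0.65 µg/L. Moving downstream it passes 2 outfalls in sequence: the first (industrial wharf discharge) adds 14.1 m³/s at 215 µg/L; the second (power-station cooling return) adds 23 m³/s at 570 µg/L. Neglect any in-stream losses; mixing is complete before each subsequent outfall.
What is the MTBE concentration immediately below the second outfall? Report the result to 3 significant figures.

78.5 µg/L

Below outfall 1: Q → 184.1 m³/s, C = (170.0·0.6500 + 14.10·215.0)/184.1 = 17.07 µg/L.
Below outfall 2: Q → 207.1 m³/s, C = (184.1·17.07 + 23.00·570.0)/207.1 = 78.47 µg/L.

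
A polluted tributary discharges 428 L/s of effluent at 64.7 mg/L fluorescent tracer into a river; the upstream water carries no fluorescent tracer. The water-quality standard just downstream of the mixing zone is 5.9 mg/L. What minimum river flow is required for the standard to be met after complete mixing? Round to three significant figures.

4270 L/s

Set C_mix = 5.9: (Q·0 + 428.0·64.70) / (Q + 428.0) = 5.9
→ Q = 428.0·(64.70 − 5.9)/(5.9 − 0) = 4265 L/s.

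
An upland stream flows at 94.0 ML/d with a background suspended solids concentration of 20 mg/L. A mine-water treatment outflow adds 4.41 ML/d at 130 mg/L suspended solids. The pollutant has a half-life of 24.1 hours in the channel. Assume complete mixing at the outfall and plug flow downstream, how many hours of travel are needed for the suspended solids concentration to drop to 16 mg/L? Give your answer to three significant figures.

Mass balance: C = (94.00·20.00 + 4.410·130.0) / 98.41 = 2453/98.41 = 24.93 mg/L.
Half-life 24.1 h → k = ln 2 / 24.1 = 0.02876 h⁻¹ = 0.6903 d⁻¹.
24.93·exp(−k·t) = 16 → t = ln(24.93/16)/k = 55510 s = 15.42 h.

15.4 h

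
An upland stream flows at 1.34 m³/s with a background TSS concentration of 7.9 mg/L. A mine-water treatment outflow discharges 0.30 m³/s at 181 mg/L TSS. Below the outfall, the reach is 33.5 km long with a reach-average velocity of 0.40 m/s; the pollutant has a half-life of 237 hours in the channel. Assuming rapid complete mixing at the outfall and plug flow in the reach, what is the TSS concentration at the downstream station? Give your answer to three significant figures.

37.0 mg/L

Flow-weighted average: C = (1.340·7.900 + 0.3000·181.0) / 1.640 = 64.89/1.640 = 39.56 mg/L.
Travel time t = 33.5·1000 / 0.40 = 83750 s = 23.26 h.
Half-life 237 h → k = ln 2 / 237 = 0.002925 h⁻¹ = 0.07019 d⁻¹.
Decay over the reach: 39.56·exp(−kt) = 39.56·0.9342 = 36.96 mg/L.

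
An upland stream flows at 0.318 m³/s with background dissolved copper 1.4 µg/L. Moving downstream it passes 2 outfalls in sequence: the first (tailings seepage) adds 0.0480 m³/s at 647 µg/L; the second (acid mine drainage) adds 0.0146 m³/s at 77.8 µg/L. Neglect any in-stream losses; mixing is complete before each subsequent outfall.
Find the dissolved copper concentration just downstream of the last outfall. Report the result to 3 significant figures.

85.8 µg/L

Outfall 1: combined Q = 0.3660 m³/s; C = (0.3180·1.400 + 0.04800·647.0)/0.3660 = 86.07 µg/L.
Outfall 2: combined Q = 0.3806 m³/s; C = (0.3660·86.07 + 0.01460·77.80)/0.3806 = 85.75 µg/L.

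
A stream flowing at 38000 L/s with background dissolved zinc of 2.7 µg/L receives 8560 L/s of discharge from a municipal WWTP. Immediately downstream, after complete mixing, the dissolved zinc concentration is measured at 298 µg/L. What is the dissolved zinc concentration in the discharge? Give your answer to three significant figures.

Mass balance: 38000·2.700 + 8560·Cₑ = 46560·298.0
→ Cₑ = (46560·298.0 − 38000·2.700) / 8560 = 1609 µg/L.

1610 µg/L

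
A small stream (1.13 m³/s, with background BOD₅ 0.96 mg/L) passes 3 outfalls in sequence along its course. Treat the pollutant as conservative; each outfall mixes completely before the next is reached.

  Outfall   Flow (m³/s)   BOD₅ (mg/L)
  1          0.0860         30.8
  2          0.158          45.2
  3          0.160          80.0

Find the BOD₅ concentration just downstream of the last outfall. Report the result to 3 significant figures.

15.4 mg/L

Below outfall 1: Q → 1.216 m³/s, C = (1.130·0.9600 + 0.08600·30.80)/1.216 = 3.070 mg/L.
Below outfall 2: Q → 1.374 m³/s, C = (1.216·3.070 + 0.1580·45.20)/1.374 = 7.915 mg/L.
Below outfall 3: Q → 1.534 m³/s, C = (1.374·7.915 + 0.1600·80.00)/1.534 = 15.43 mg/L.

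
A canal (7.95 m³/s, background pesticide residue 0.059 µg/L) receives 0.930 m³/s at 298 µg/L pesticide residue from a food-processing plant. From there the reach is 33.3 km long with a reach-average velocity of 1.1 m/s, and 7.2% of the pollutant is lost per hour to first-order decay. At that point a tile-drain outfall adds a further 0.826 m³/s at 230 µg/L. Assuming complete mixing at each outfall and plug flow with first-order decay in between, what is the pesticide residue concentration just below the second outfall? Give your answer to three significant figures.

34.8 µg/L

Conservation of mass: C = (7.950·0.05900 + 0.9300·298.0) / 8.880 = 277.6/8.880 = 31.26 µg/L; combined flow 8.880 m³/s.
Travel time t = 33.3·1000 / 1.1 = 30270 s = 8.409 h.
7.2%/h lost → k = −ln(1 − 0.072) = 0.07472 h⁻¹.
After decay, C = 31.26 × e^(−kt) = 31.26 × 0.5335 = 16.68 µg/L.
At the second outfall, C = (8.880·16.68 + 0.8260·230.0) / (8.880 + 0.8260) = 34.83 µg/L.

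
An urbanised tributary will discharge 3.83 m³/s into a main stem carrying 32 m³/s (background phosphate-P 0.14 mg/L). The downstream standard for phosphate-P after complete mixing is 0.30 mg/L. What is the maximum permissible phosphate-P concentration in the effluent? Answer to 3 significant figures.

At the limit, (Qr·Cr + Qe·Cₑ)/(Qr + Qe) = 0.30:
Cₑ = (35.83·0.30 − 32.00·0.1400) / 3.830 = 1.637 mg/L.

1.64 mg/L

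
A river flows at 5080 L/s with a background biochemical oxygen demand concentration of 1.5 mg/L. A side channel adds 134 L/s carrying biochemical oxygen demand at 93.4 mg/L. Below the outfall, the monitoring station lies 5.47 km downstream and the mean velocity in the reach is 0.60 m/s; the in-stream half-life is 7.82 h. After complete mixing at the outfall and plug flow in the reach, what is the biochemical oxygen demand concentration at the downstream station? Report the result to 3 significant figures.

3.09 mg/L

Conservation of mass: C = (5080·1.500 + 134.0·93.40) / 5214 = 20140/5214 = 3.862 mg/L.
Travel time t = 5.47·1000 / 0.60 = 9117 s = 2.532 h.
Half-life 7.82 h → k = ln 2 / 7.82 = 0.08864 h⁻¹ = 2.127 d⁻¹.
After decay, C = 3.862 × e^(−kt) = 3.862 × 0.7989 = 3.085 mg/L.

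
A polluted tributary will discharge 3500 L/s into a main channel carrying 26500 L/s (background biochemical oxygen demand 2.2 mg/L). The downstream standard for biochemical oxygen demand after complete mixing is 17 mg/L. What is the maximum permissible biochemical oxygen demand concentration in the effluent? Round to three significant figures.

129 mg/L

At the limit, (Qr·Cr + Qe·Cₑ)/(Qr + Qe) = 17:
Cₑ = (30000·17 − 26500·2.200) / 3500 = 129.1 mg/L.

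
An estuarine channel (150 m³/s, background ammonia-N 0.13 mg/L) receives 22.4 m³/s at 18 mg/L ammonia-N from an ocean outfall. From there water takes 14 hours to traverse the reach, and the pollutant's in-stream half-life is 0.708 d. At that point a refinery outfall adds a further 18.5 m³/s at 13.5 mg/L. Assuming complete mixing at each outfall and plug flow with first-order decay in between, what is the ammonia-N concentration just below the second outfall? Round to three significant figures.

2.56 mg/L

Mass balance: C = (150.0·0.1300 + 22.40·18.00) / 172.4 = 422.7/172.4 = 2.452 mg/L; combined flow 172.4 m³/s.
Half-life 0.708 d → k = ln 2 / 0.708 = 0.9790 d⁻¹.
Decay over the reach: 2.452·exp(−kt) = 2.452·0.5649 = 1.385 mg/L.
Second outfall: C = (172.4·1.385 + 18.50·13.50)/190.9 = 2.559 mg/L.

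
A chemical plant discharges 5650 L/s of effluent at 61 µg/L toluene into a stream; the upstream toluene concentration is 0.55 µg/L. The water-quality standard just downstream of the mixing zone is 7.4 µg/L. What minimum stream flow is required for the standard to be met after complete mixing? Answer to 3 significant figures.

Set C_mix = 7.4: (Q·0.5500 + 5650·61.00) / (Q + 5650) = 7.4
→ Q = 5650·(61.00 − 7.4)/(7.4 − 0.5500) = 44210 L/s.

44200 L/s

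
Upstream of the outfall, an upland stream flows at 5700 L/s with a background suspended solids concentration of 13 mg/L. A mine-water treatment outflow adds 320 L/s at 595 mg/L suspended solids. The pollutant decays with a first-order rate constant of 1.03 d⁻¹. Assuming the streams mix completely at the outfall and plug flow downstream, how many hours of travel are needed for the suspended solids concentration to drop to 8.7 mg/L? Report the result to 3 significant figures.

37.7 h

Conservation of mass: C = (5700·13.00 + 320.0·595.0) / 6020 = 264500/6020 = 43.94 mg/L.
43.94·exp(−k·t) = 8.7 → t = ln(43.94/8.7)/k = 135800 s = 37.73 h.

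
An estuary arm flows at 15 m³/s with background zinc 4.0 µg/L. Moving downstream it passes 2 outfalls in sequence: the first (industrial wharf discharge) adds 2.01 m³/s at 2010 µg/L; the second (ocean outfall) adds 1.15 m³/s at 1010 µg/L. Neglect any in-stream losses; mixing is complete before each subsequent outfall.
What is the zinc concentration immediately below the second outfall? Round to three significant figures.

290 µg/L

Outfall 1: combined Q = 17.01 m³/s; C = (15.00·4.000 + 2.010·2010)/17.01 = 241.0 µg/L.
Outfall 2: combined Q = 18.16 m³/s; C = (17.01·241.0 + 1.150·1010)/18.16 = 289.7 µg/L.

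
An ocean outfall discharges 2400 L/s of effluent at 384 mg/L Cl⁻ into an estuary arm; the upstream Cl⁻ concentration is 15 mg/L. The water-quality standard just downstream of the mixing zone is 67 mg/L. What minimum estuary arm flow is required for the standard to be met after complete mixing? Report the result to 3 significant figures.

14600 L/s

Set C_mix = 67: (Q·15.00 + 2400·384.0) / (Q + 2400) = 67
→ Q = 2400·(384.0 − 67)/(67 − 15.00) = 14630 L/s.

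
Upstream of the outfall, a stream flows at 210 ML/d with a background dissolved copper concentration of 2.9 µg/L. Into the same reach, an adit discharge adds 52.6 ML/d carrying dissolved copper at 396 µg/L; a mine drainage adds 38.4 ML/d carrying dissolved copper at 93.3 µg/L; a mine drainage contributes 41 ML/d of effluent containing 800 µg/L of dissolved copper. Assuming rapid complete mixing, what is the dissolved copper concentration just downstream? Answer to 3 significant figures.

Mass balance: C = (210.0·2.900 + 52.60·396.0 + 38.40·93.30 + 41.00·800.0) / 342.0 = 57820/342.0 = 169.1 µg/L.

169 µg/L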